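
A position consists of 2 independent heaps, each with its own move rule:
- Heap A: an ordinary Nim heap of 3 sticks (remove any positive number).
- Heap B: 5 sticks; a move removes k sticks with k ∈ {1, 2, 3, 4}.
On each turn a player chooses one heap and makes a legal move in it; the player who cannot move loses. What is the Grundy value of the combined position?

Heap A is a plain Nim heap of size 3, so its Grundy value is 3.
Build the Grundy sequence for heap B with g(k) = mex{g(k−s) : s ∈ {1, 2, 3, 4}, s ≤ k}:
g(0) = mex{} = 0
g(1) = mex{0} = 1
g(2) = mex{0,1} = 2
g(3) = mex{0,1,2} = 3
g(4) = mex{0,1,2,3} = 4
g(5) = mex{1,2,3,4} = 0
So g(5) = 0.
The value of a disjunctive sum is the nim-sum of the parts.
Combined value = 3 XOR 0 = 3.

3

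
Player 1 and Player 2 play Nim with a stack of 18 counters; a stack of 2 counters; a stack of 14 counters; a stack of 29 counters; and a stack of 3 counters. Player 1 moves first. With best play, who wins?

Player 2 wins

Compute the nim-sum pairwise:
18 ^ 2 = 16
16 ^ 14 = 30
30 ^ 29 = 3
3 ^ 3 = 0
The nim-sum is 0, so this is a P-position: the player to move is in a losing position under optimal play; Player 1 is about to move from it and so loses — Player 2 wins.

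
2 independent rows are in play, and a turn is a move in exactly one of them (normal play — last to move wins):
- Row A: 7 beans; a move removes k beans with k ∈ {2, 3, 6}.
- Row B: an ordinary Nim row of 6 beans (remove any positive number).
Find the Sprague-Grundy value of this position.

7

Build the Grundy sequence for row A with g(k) = mex{g(k−s) : s ∈ {2, 3, 6}, s ≤ k}:
k:     0  1  2  3  4  5  6  7
g(k):  0  0  1  1  2  0  3  1
So g(7) = 1.
Row B is a plain Nim row of size 6, so its Grundy value is 6.
The value of a disjunctive sum is the nim-sum of the parts.
Combined value = 1 ⊕ 6 = 7.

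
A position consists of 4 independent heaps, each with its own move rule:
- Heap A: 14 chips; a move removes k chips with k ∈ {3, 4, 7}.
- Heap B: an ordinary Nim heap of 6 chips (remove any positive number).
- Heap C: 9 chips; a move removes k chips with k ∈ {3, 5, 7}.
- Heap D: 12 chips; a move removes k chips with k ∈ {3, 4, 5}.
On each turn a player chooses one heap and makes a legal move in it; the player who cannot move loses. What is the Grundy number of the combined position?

5

Build the Grundy sequence for heap A with g(k) = mex{g(k−s) : s ∈ {3, 4, 7}, s ≤ k}:
g(0) = mex{} = 0
g(1) = mex{} = 0
g(2) = mex{} = 0
g(3) = mex{0} = 1
g(4) = mex{0} = 1
g(5) = mex{0} = 1
g(6) = mex{0,1} = 2
g(7) = mex{0,1} = 2
g(8) = mex{0,1} = 2
g(9) = mex{0,1,2} = 3
g(10) = mex{1,2} = 0
g(11) = mex{1,2} = 0
g(12) = mex{1,2,3} = 0
g(13) = mex{0,2,3} = 1
g(14) = mex{0,2} = 1
So g(14) = 1.
Heap B is a plain Nim heap of size 6, so its Grundy value is 6.
Build the Grundy sequence for heap C with g(k) = mex{g(k−s) : s ∈ {3, 5, 7}, s ≤ k}:
k:     0  1  2  3  4  5  6  7  8  9
g(k):  0  0  0  1  1  1  2  2  2  3
So g(9) = 3.
Grundy values for heap D (subtraction set {3, 4, 5}):
k:     0  1  2  3  4  5  6  7  8  9 10 11 12
g(k):  0  0  0  1  1  1  2  2  0  0  0  1  1
So g(12) = 1.
The value of a disjunctive sum is the nim-sum of the parts.
Combined value = 1 ⊕ 6 ⊕ 3 ⊕ 1 = 5.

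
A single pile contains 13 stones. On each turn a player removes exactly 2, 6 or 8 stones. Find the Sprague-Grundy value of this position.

Build the Grundy sequence with g(k) = mex{g(k−s) : s ∈ {2, 6, 8}, s ≤ k}:
k:     0  1  2  3  4  5  6  7  8  9 10 11 12 13
g(k):  0  0  1  1  0  0  1  1  2  2  3  3  2  2
So g(13) = 2.

2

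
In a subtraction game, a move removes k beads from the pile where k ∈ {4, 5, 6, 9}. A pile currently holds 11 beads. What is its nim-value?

Compute g(0), g(1), … for moves {4, 5, 6, 9}:
k:     0  1  2  3  4  5  6  7  8  9 10 11
g(k):  0  0  0  0  1  1  1  1  2  2  2  2
So g(11) = 2.

2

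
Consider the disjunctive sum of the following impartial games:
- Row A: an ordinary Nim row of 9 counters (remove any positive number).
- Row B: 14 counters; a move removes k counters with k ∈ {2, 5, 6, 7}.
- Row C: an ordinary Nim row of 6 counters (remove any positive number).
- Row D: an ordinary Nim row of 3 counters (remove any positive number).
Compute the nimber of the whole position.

13

Row A is a plain Nim row of size 9, so its Grundy value is 9.
Grundy values for row B (subtraction set {2, 5, 6, 7}):
k:     0  1  2  3  4  5  6  7  8  9 10 11 12 13 14
g(k):  0  0  1  1  0  2  1  3  2  2  3  3  0  0  1
So g(14) = 1.
Row C is a plain Nim row of size 6, so its Grundy value is 6.
Row D is a plain Nim row of size 3, so its Grundy value is 3.
By the Sprague-Grundy theorem, the Grundy value of a sum of independent games is the XOR of the component values.
Combined value = 9 XOR 1 XOR 6 XOR 3 = 13.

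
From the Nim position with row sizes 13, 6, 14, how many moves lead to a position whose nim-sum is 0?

Compute the nim-sum pairwise:
13 XOR 6 = 11
11 XOR 14 = 5
The overall nim-sum is X = 5. A row of size p has a winning move iff p XOR X < p (reduce it to p XOR X).
  13: 13 XOR 5 = 8 < 13 — winning move (to 8).
  6: 6 XOR 5 = 3 < 6 — winning move (to 3).
  14: 14 XOR 5 = 11 < 14 — winning move (to 11).
That gives 3 winning moves.

3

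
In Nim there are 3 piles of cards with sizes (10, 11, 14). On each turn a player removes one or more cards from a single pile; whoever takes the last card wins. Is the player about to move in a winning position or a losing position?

Write each in binary and XOR column by column:
  1010  (10)
  1011  (11)
  1110  (14)
  ----
  1111  (15)
The nim-sum is 15 ≠ 0, so this is an N-position: the player to move can win.

Winning position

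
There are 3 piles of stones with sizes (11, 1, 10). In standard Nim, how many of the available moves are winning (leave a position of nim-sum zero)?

0

Compute the nim-sum pairwise:
11 ⊕ 1 = 10
10 ⊕ 10 = 0
The nim-sum is already 0, so every move leaves a nonzero nim-sum — there are no winning moves.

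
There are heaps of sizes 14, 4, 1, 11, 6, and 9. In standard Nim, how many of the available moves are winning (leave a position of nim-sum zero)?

Compute the nim-sum pairwise:
14 XOR 4 = 10
10 XOR 1 = 11
11 XOR 11 = 0
0 XOR 6 = 6
6 XOR 9 = 15
The overall nim-sum is X = 15. A heap of size p has a winning move iff p XOR X < p (reduce it to p XOR X).
  14: 14 XOR 15 = 1 < 14 — winning move (to 1).
  4: 4 XOR 15 = 11 ≥ 4 — no move.
  1: 1 XOR 15 = 14 ≥ 1 — no move.
  11: 11 XOR 15 = 4 < 11 — winning move (to 4).
  6: 6 XOR 15 = 9 ≥ 6 — no move.
  9: 9 XOR 15 = 6 < 9 — winning move (to 6).
That gives 3 winning moves.

3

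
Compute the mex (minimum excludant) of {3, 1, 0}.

The values 0, 1 are all present; 2 is the first non-negative integer missing from the set.

2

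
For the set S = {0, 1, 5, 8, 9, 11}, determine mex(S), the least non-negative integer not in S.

The values 0, 1 are all present; 2 is the first non-negative integer missing from the set.

2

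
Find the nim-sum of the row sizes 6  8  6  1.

In binary:
  0110  (6)
  1000  (8)
  0110  (6)
  0001  (1)
  ----
  1001  (9)

9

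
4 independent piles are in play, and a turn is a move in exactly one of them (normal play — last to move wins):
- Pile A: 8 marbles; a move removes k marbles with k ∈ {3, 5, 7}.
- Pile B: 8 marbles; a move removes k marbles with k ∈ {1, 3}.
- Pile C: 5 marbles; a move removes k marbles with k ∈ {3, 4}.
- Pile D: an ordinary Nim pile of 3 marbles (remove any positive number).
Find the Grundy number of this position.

0

Build the Grundy sequence for pile A with g(k) = mex{g(k−s) : s ∈ {3, 5, 7}, s ≤ k}:
g(0) = mex{} = 0
g(1) = mex{} = 0
g(2) = mex{} = 0
g(3) = mex{0} = 1
g(4) = mex{0} = 1
g(5) = mex{0} = 1
g(6) = mex{0,1} = 2
g(7) = mex{0,1} = 2
g(8) = mex{0,1} = 2
So g(8) = 2.
Grundy values for pile B (subtraction set {1, 3}):
k:     0  1  2  3  4  5  6  7  8
g(k):  0  1  0  1  0  1  0  1  0
So g(8) = 0.
For pile C, compute g(0), g(1), … with moves {3, 4}:
g(0) = mex{} = 0
g(1) = mex{} = 0
g(2) = mex{} = 0
g(3) = mex{0} = 1
g(4) = mex{0} = 1
g(5) = mex{0} = 1
So g(5) = 1.
Pile D is a plain Nim pile of size 3, so its Grundy value is 3.
By the Sprague-Grundy theorem, the Grundy value of a sum of independent games is the XOR of the component values.
Combined value = 2 XOR 0 XOR 1 XOR 3 = 0.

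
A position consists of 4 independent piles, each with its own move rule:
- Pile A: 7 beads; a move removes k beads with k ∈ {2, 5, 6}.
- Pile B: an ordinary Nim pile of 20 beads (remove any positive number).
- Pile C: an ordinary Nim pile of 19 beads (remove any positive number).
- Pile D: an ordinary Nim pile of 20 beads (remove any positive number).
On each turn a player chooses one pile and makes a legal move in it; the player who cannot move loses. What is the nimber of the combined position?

16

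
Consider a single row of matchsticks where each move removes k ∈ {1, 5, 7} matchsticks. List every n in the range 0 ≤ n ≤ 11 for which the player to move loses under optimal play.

0, 2, 4, 6, 8, 10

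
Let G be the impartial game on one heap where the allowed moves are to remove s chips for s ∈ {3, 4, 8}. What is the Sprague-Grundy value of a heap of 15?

Grundy values for subtraction set {3, 4, 8}:
k:     0  1  2  3  4  5  6  7  8  9 10 11 12 13 14 15
g(k):  0  0  0  1  1  1  2  0  2  3  1  3  0  0  0  1
So g(15) = 1.

1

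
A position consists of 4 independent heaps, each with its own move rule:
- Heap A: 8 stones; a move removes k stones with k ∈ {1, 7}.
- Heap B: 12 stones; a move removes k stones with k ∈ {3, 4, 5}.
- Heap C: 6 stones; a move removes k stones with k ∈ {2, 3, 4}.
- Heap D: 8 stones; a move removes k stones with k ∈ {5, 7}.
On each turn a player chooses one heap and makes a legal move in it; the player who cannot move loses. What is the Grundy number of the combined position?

0

Build the Grundy sequence for heap A with g(k) = mex{g(k−s) : s ∈ {1, 7}, s ≤ k}:
k:     0  1  2  3  4  5  6  7  8
g(k):  0  1  0  1  0  1  0  1  0
So g(8) = 0.
Build the Grundy sequence for heap B with g(k) = mex{g(k−s) : s ∈ {3, 4, 5}, s ≤ k}:
g(0) = mex{} = 0
g(1) = mex{} = 0
g(2) = mex{} = 0
g(3) = mex{0} = 1
g(4) = mex{0} = 1
g(5) = mex{0} = 1
g(6) = mex{0,1} = 2
g(7) = mex{0,1} = 2
g(8) = mex{1} = 0
g(9) = mex{1,2} = 0
g(10) = mex{1,2} = 0
g(11) = mex{0,2} = 1
g(12) = mex{0,2} = 1
So g(12) = 1.
Grundy values for heap C (subtraction set {2, 3, 4}):
g(0) = mex{} = 0
g(1) = mex{} = 0
g(2) = mex{0} = 1
g(3) = mex{0} = 1
g(4) = mex{0,1} = 2
g(5) = mex{0,1} = 2
g(6) = mex{1,2} = 0
So g(6) = 0.
For heap D, compute g(0), g(1), … with moves {5, 7}:
k:     0  1  2  3  4  5  6  7  8
g(k):  0  0  0  0  0  1  1  1  1
So g(8) = 1.
By the Sprague-Grundy theorem, the Grundy value of a sum of independent games is the XOR of the component values.
Combined value = 0 XOR 1 XOR 0 XOR 1 = 0.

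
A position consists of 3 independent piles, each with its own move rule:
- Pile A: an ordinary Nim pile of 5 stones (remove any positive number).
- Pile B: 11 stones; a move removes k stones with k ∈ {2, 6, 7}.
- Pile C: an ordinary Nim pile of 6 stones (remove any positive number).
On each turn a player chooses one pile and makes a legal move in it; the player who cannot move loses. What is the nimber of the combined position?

2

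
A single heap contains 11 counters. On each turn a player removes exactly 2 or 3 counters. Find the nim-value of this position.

0

Build the Grundy sequence with g(k) = mex{g(k−s) : s ∈ {2, 3}, s ≤ k}:
g(0) = mex{} = 0
g(1) = mex{} = 0
g(2) = mex{0} = 1
g(3) = mex{0} = 1
g(4) = mex{0,1} = 2
g(5) = mex{1} = 0
g(6) = mex{1,2} = 0
g(7) = mex{0,2} = 1
g(8) = mex{0} = 1
g(9) = mex{0,1} = 2
g(10) = mex{1} = 0
g(11) = mex{1,2} = 0
So g(11) = 0.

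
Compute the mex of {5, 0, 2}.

0 is in the set but 1 is not, so the mex is 1.

1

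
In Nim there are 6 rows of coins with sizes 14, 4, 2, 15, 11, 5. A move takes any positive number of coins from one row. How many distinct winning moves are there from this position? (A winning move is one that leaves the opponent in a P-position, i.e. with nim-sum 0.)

Nim-sum: 14 XOR 4 XOR 2 XOR 15 XOR 11 XOR 5 = 9.
The overall nim-sum is X = 9. A row of size p has a winning move iff p XOR X < p (reduce it to p XOR X).
  14: 14 XOR 9 = 7 < 14 — winning move (to 7).
  4: 4 XOR 9 = 13 ≥ 4 — no move.
  2: 2 XOR 9 = 11 ≥ 2 — no move.
  15: 15 XOR 9 = 6 < 15 — winning move (to 6).
  11: 11 XOR 9 = 2 < 11 — winning move (to 2).
  5: 5 XOR 9 = 12 ≥ 5 — no move.
That gives 3 winning moves.

3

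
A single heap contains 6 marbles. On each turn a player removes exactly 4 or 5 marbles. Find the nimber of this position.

1

Build the Grundy sequence with g(k) = mex{g(k−s) : s ∈ {4, 5}, s ≤ k}:
g(0) = mex{} = 0
g(1) = mex{} = 0
g(2) = mex{} = 0
g(3) = mex{} = 0
g(4) = mex{0} = 1
g(5) = mex{0} = 1
g(6) = mex{0} = 1
So g(6) = 1.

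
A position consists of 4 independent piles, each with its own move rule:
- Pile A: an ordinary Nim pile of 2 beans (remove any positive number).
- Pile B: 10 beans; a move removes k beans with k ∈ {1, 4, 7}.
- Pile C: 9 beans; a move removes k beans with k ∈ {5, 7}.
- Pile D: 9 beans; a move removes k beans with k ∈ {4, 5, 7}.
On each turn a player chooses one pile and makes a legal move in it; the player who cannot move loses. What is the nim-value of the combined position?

Pile A is a plain Nim pile of size 2, so its Grundy value is 2.
Grundy values for pile B (subtraction set {1, 4, 7}):
k:     0  1  2  3  4  5  6  7  8  9 10
g(k):  0  1  0  1  2  0  1  2  0  1  0
So g(10) = 0.
Grundy values for pile C (subtraction set {5, 7}):
g(0) = mex{} = 0
g(1) = mex{} = 0
g(2) = mex{} = 0
g(3) = mex{} = 0
g(4) = mex{} = 0
g(5) = mex{0} = 1
g(6) = mex{0} = 1
g(7) = mex{0} = 1
g(8) = mex{0} = 1
g(9) = mex{0} = 1
So g(9) = 1.
Grundy values for pile D (subtraction set {4, 5, 7}):
k:     0  1  2  3  4  5  6  7  8  9
g(k):  0  0  0  0  1  1  1  1  2  2
So g(9) = 2.
By the Sprague-Grundy theorem, the Grundy value of a sum of independent games is the XOR of the component values.
Combined value = 2 XOR 0 XOR 1 XOR 2 = 1.

1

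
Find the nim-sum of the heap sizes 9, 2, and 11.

Nim-sum: 9 ⊕ 2 ⊕ 11 = 0.

0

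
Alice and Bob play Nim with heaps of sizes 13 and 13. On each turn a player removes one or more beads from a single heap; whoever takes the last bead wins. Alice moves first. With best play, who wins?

Compute the nim-sum pairwise:
13 ^ 13 = 0
The nim-sum is 0, so this is a P-position: the player to move is in a losing position under optimal play; Alice is about to move from it and so loses — Bob wins.

Bob wins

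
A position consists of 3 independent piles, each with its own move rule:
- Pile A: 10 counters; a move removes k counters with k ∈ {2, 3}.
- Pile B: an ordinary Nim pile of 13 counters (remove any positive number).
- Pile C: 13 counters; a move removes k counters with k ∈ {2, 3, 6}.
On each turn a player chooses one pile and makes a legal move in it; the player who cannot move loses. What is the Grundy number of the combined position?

For pile A, compute g(0), g(1), … with moves {2, 3}:
g(0) = mex{} = 0
g(1) = mex{} = 0
g(2) = mex{0} = 1
g(3) = mex{0} = 1
g(4) = mex{0,1} = 2
g(5) = mex{1} = 0
g(6) = mex{1,2} = 0
g(7) = mex{0,2} = 1
g(8) = mex{0} = 1
g(9) = mex{0,1} = 2
g(10) = mex{1} = 0
So g(10) = 0.
Pile B is a plain Nim pile of size 13, so its Grundy value is 13.
For pile C, compute g(0), g(1), … with moves {2, 3, 6}:
k:     0  1  2  3  4  5  6  7  8  9 10 11 12 13
g(k):  0  0  1  1  2  0  3  1  2  0  0  1  1  2
So g(13) = 2.
The value of a disjunctive sum is the nim-sum of the parts.
Combined value = 0 XOR 13 XOR 2 = 15.

15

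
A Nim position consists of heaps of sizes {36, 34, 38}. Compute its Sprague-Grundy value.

Compute the nim-sum pairwise:
36 ⊕ 34 = 6
6 ⊕ 38 = 32

32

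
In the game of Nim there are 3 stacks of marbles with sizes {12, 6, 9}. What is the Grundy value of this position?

3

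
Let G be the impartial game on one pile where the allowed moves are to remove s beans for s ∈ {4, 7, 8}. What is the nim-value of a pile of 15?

0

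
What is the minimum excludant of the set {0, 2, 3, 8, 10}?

1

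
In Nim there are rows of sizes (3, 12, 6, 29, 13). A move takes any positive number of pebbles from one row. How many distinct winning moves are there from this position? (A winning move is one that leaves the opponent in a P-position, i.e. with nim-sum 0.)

1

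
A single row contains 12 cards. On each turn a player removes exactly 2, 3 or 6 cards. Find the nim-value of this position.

Compute g(0), g(1), … for moves {2, 3, 6}:
k:     0  1  2  3  4  5  6  7  8  9 10 11 12
g(k):  0  0  1  1  2  0  3  1  2  0  0  1  1
So g(12) = 1.

1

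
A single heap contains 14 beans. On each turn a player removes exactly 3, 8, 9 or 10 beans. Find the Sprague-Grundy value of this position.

2

Grundy values for subtraction set {3, 8, 9, 10}:
k:     0  1  2  3  4  5  6  7  8  9 10 11 12 13 14
g(k):  0  0  0  1  1  1  0  0  2  1  1  3  2  0  2
So g(14) = 2.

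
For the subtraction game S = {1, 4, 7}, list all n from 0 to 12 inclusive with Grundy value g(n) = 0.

0, 2, 5, 8, 10

Build the Grundy sequence with g(k) = mex{g(k−s) : s ∈ {1, 4, 7}, s ≤ k}:
k:     0  1  2  3  4  5  6  7  8  9 10 11 12
g(k):  0  1  0  1  2  0  1  2  0  1  0  1  2
The P-positions (g = 0) in 0..12 are 0, 2, 5, 8, 10.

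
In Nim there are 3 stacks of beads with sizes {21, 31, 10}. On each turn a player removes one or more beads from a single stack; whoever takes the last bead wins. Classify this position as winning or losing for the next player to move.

Losing position

Write each in binary and XOR column by column:
  10101  (21)
  11111  (31)
  01010  (10)
  -----
  00000  (0)
The nim-sum is 0, so this is a P-position: the player to move is in a losing position under optimal play.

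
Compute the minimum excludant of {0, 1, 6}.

2

The values 0, 1 are all present; 2 is the first non-negative integer missing from the set.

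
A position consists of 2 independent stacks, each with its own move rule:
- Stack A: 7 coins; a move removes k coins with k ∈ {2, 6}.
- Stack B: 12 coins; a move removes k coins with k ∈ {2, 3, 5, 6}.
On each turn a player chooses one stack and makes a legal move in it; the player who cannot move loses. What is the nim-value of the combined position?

Build the Grundy sequence for stack A with g(k) = mex{g(k−s) : s ∈ {2, 6}, s ≤ k}:
g(0) = mex{} = 0
g(1) = mex{} = 0
g(2) = mex{0} = 1
g(3) = mex{0} = 1
g(4) = mex{1} = 0
g(5) = mex{1} = 0
g(6) = mex{0} = 1
g(7) = mex{0} = 1
So g(7) = 1.
For stack B, compute g(0), g(1), … with moves {2, 3, 5, 6}:
k:     0  1  2  3  4  5  6  7  8  9 10 11 12
g(k):  0  0  1  1  2  2  3  3  0  0  1  1  2
So g(12) = 2.
The value of a disjunctive sum is the nim-sum of the parts.
Combined value = 1 XOR 2 = 3.

3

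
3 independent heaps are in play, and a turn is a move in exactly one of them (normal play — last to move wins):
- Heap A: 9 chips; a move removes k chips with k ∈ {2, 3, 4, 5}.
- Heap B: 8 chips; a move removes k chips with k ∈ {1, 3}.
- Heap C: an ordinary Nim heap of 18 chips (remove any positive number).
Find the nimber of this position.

19

Build the Grundy sequence for heap A with g(k) = mex{g(k−s) : s ∈ {2, 3, 4, 5}, s ≤ k}:
k:     0  1  2  3  4  5  6  7  8  9
g(k):  0  0  1  1  2  2  3  0  0  1
So g(9) = 1.
Build the Grundy sequence for heap B with g(k) = mex{g(k−s) : s ∈ {1, 3}, s ≤ k}:
k:     0  1  2  3  4  5  6  7  8
g(k):  0  1  0  1  0  1  0  1  0
So g(8) = 0.
Heap C is a plain Nim heap of size 18, so its Grundy value is 18.
By the Sprague-Grundy theorem, the Grundy value of a sum of independent games is the XOR of the component values.
Combined value = 1 XOR 0 XOR 18 = 19.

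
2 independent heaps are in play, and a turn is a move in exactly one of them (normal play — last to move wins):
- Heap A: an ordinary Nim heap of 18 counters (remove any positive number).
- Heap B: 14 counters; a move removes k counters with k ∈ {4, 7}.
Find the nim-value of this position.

18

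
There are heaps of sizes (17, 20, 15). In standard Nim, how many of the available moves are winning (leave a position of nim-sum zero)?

Nim-sum: 17 XOR 20 XOR 15 = 10.
The overall nim-sum is X = 10. A heap of size p has a winning move iff p XOR X < p (reduce it to p XOR X).
  17: 17 XOR 10 = 27 ≥ 17 — no move.
  20: 20 XOR 10 = 30 ≥ 20 — no move.
  15: 15 XOR 10 = 5 < 15 — winning move (to 5).
That gives 1 winning move.

1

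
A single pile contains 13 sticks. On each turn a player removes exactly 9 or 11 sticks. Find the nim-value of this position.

1

Compute g(0), g(1), … for moves {9, 11}:
k:     0  1  2  3  4  5  6  7  8  9 10 11 12 13
g(k):  0  0  0  0  0  0  0  0  0  1  1  1  1  1
So g(13) = 1.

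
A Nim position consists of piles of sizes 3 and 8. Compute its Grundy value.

Compute the nim-sum pairwise:
3 ^ 8 = 11

11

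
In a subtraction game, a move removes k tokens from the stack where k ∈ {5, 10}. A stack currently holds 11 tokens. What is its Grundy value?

Build the Grundy sequence with g(k) = mex{g(k−s) : s ∈ {5, 10}, s ≤ k}:
g(0) = mex{} = 0
g(1) = mex{} = 0
g(2) = mex{} = 0
g(3) = mex{} = 0
g(4) = mex{} = 0
g(5) = mex{0} = 1
g(6) = mex{0} = 1
g(7) = mex{0} = 1
g(8) = mex{0} = 1
g(9) = mex{0} = 1
g(10) = mex{0,1} = 2
g(11) = mex{0,1} = 2
So g(11) = 2.

2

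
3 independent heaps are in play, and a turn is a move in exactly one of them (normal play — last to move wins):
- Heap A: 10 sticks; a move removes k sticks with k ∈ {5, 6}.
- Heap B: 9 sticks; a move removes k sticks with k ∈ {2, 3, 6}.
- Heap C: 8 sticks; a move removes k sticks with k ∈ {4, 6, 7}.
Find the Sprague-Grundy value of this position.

0

Grundy values for heap A (subtraction set {5, 6}):
k:     0  1  2  3  4  5  6  7  8  9 10
g(k):  0  0  0  0  0  1  1  1  1  1  2
So g(10) = 2.
Grundy values for heap B (subtraction set {2, 3, 6}):
g(0) = mex{} = 0
g(1) = mex{} = 0
g(2) = mex{0} = 1
g(3) = mex{0} = 1
g(4) = mex{0,1} = 2
g(5) = mex{1} = 0
g(6) = mex{0,1,2} = 3
g(7) = mex{0,2} = 1
g(8) = mex{0,1,3} = 2
g(9) = mex{1,3} = 0
So g(9) = 0.
For heap C, compute g(0), g(1), … with moves {4, 6, 7}:
g(0) = mex{} = 0
g(1) = mex{} = 0
g(2) = mex{} = 0
g(3) = mex{} = 0
g(4) = mex{0} = 1
g(5) = mex{0} = 1
g(6) = mex{0} = 1
g(7) = mex{0} = 1
g(8) = mex{0,1} = 2
So g(8) = 2.
By the Sprague-Grundy theorem, the Grundy value of a sum of independent games is the XOR of the component values.
Combined value = 2 ⊕ 0 ⊕ 2 = 0.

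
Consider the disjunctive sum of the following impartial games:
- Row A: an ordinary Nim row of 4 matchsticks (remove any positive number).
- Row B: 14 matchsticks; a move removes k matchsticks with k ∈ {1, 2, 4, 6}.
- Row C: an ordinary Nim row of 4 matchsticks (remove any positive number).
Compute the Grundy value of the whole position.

Row A is a plain Nim row of size 4, so its Grundy value is 4.
Grundy values for row B (subtraction set {1, 2, 4, 6}):
g(0) = mex{} = 0
g(1) = mex{0} = 1
g(2) = mex{0,1} = 2
g(3) = mex{1,2} = 0
g(4) = mex{0,2} = 1
g(5) = mex{0,1} = 2
g(6) = mex{0,1,2} = 3
g(7) = mex{0,1,2,3} = 4
g(8) = mex{1,2,3,4} = 0
g(9) = mex{0,2,4} = 1
g(10) = mex{0,1,3} = 2
g(11) = mex{1,2,4} = 0
g(12) = mex{0,2,3} = 1
g(13) = mex{0,1,4} = 2
g(14) = mex{0,1,2} = 3
So g(14) = 3.
Row C is a plain Nim row of size 4, so its Grundy value is 4.
The value of a disjunctive sum is the nim-sum of the parts.
Combined value = 4 XOR 3 XOR 4 = 3.

3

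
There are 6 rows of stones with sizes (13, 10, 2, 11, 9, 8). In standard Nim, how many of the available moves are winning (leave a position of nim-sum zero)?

Nim-sum: 13 ⊕ 10 ⊕ 2 ⊕ 11 ⊕ 9 ⊕ 8 = 15.
The overall nim-sum is X = 15. A row of size p has a winning move iff p XOR X < p (reduce it to p XOR X).
  13: 13 XOR 15 = 2 < 13 — winning move (to 2).
  10: 10 XOR 15 = 5 < 10 — winning move (to 5).
  2: 2 XOR 15 = 13 ≥ 2 — no move.
  11: 11 XOR 15 = 4 < 11 — winning move (to 4).
  9: 9 XOR 15 = 6 < 9 — winning move (to 6).
  8: 8 XOR 15 = 7 < 8 — winning move (to 7).
That gives 5 winning moves.

5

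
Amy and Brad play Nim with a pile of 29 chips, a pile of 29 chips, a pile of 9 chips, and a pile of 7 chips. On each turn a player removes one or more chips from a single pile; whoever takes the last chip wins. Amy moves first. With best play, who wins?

Write each in binary and XOR column by column:
  11101  (29)
  11101  (29)
  01001  (9)
  00111  (7)
  -----
  01110  (14)
The nim-sum is 14 ≠ 0, so this is an N-position: the player to move can win; Amy has a winning move.

Amy wins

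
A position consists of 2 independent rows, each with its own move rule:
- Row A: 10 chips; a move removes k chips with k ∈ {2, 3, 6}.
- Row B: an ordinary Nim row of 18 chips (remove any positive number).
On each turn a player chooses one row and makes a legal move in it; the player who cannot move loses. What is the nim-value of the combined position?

18

Build the Grundy sequence for row A with g(k) = mex{g(k−s) : s ∈ {2, 3, 6}, s ≤ k}:
k:     0  1  2  3  4  5  6  7  8  9 10
g(k):  0  0  1  1  2  0  3  1  2  0  0
So g(10) = 0.
Row B is a plain Nim row of size 18, so its Grundy value is 18.
The value of a disjunctive sum is the nim-sum of the parts.
Combined value = 0 ⊕ 18 = 18.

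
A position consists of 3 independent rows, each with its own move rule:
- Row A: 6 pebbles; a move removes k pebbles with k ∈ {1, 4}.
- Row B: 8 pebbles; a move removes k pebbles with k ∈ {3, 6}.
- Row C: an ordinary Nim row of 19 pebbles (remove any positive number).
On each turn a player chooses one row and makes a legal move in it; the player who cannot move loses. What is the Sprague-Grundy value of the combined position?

For row A, compute g(0), g(1), … with moves {1, 4}:
g(0) = mex{} = 0
g(1) = mex{0} = 1
g(2) = mex{1} = 0
g(3) = mex{0} = 1
g(4) = mex{0,1} = 2
g(5) = mex{1,2} = 0
g(6) = mex{0} = 1
So g(6) = 1.
Build the Grundy sequence for row B with g(k) = mex{g(k−s) : s ∈ {3, 6}, s ≤ k}:
k:     0  1  2  3  4  5  6  7  8
g(k):  0  0  0  1  1  1  2  2  2
So g(8) = 2.
Row C is a plain Nim row of size 19, so its Grundy value is 19.
By the Sprague-Grundy theorem, the Grundy value of a sum of independent games is the XOR of the component values.
Combined value = 1 XOR 2 XOR 19 = 16.

16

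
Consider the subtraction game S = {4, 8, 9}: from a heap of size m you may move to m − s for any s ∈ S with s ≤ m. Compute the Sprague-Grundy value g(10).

2

Grundy values for subtraction set {4, 8, 9}:
g(0) = mex{} = 0
g(1) = mex{} = 0
g(2) = mex{} = 0
g(3) = mex{} = 0
g(4) = mex{0} = 1
g(5) = mex{0} = 1
g(6) = mex{0} = 1
g(7) = mex{0} = 1
g(8) = mex{0,1} = 2
g(9) = mex{0,1} = 2
g(10) = mex{0,1} = 2
So g(10) = 2.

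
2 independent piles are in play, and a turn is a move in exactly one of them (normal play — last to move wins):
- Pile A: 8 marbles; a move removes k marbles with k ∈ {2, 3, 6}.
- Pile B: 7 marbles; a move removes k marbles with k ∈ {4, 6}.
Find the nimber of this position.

Grundy values for pile A (subtraction set {2, 3, 6}):
k:     0  1  2  3  4  5  6  7  8
g(k):  0  0  1  1  2  0  3  1  2
So g(8) = 2.
Build the Grundy sequence for pile B with g(k) = mex{g(k−s) : s ∈ {4, 6}, s ≤ k}:
g(0) = mex{} = 0
g(1) = mex{} = 0
g(2) = mex{} = 0
g(3) = mex{} = 0
g(4) = mex{0} = 1
g(5) = mex{0} = 1
g(6) = mex{0} = 1
g(7) = mex{0} = 1
So g(7) = 1.
The value of a disjunctive sum is the nim-sum of the parts.
Combined value = 2 XOR 1 = 3.

3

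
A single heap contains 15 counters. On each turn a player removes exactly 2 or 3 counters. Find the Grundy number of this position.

Grundy values for subtraction set {2, 3}:
k:     0  1  2  3  4  5  6  7  8  9 10 11 12 13 14 15
g(k):  0  0  1  1  2  0  0  1  1  2  0  0  1  1  2  0
So g(15) = 0.

0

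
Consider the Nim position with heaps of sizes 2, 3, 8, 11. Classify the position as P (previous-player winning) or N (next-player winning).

Compute the nim-sum pairwise:
2 XOR 3 = 1
1 XOR 8 = 9
9 XOR 11 = 2
The nim-sum is 2 ≠ 0, so this is an N-position: the player to move can win.

N-position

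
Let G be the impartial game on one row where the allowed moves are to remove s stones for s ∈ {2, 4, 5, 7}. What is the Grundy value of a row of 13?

Grundy values for subtraction set {2, 4, 5, 7}:
g(0) = mex{} = 0
g(1) = mex{} = 0
g(2) = mex{0} = 1
g(3) = mex{0} = 1
g(4) = mex{0,1} = 2
g(5) = mex{0,1} = 2
g(6) = mex{0,1,2} = 3
g(7) = mex{0,1,2} = 3
g(8) = mex{0,1,2,3} = 4
g(9) = mex{1,2,3} = 0
g(10) = mex{1,2,3,4} = 0
g(11) = mex{0,2,3} = 1
g(12) = mex{0,2,3,4} = 1
g(13) = mex{0,1,3,4} = 2
So g(13) = 2.

2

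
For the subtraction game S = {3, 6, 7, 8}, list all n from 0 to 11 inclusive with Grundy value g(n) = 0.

0, 1, 2, 11

Compute g(0), g(1), … for moves {3, 6, 7, 8}:
g(0) = mex{} = 0
g(1) = mex{} = 0
g(2) = mex{} = 0
g(3) = mex{0} = 1
g(4) = mex{0} = 1
g(5) = mex{0} = 1
g(6) = mex{0,1} = 2
g(7) = mex{0,1} = 2
g(8) = mex{0,1} = 2
g(9) = mex{0,1,2} = 3
g(10) = mex{0,1,2} = 3
g(11) = mex{1,2} = 0
The P-positions (g = 0) in 0..11 are 0, 1, 2, 11.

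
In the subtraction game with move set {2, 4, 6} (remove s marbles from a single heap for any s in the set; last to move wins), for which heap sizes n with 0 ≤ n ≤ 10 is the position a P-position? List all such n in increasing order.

0, 1, 8, 9

Compute g(0), g(1), … for moves {2, 4, 6}:
g(0) = mex{} = 0
g(1) = mex{} = 0
g(2) = mex{0} = 1
g(3) = mex{0} = 1
g(4) = mex{0,1} = 2
g(5) = mex{0,1} = 2
g(6) = mex{0,1,2} = 3
g(7) = mex{0,1,2} = 3
g(8) = mex{1,2,3} = 0
g(9) = mex{1,2,3} = 0
g(10) = mex{0,2,3} = 1
The P-positions (g = 0) in 0..10 are 0, 1, 8, 9.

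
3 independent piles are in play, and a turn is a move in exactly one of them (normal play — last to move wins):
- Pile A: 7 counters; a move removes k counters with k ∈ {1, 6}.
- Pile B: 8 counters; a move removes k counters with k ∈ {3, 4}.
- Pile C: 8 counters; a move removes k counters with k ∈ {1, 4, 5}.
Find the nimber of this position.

0

For pile A, compute g(0), g(1), … with moves {1, 6}:
k:     0  1  2  3  4  5  6  7
g(k):  0  1  0  1  0  1  2  0
So g(7) = 0.
For pile B, compute g(0), g(1), … with moves {3, 4}:
g(0) = mex{} = 0
g(1) = mex{} = 0
g(2) = mex{} = 0
g(3) = mex{0} = 1
g(4) = mex{0} = 1
g(5) = mex{0} = 1
g(6) = mex{0,1} = 2
g(7) = mex{1} = 0
g(8) = mex{1} = 0
So g(8) = 0.
For pile C, compute g(0), g(1), … with moves {1, 4, 5}:
g(0) = mex{} = 0
g(1) = mex{0} = 1
g(2) = mex{1} = 0
g(3) = mex{0} = 1
g(4) = mex{0,1} = 2
g(5) = mex{0,1,2} = 3
g(6) = mex{0,1,3} = 2
g(7) = mex{0,1,2} = 3
g(8) = mex{1,2,3} = 0
So g(8) = 0.
The value of a disjunctive sum is the nim-sum of the parts.
Combined value = 0 XOR 0 XOR 0 = 0.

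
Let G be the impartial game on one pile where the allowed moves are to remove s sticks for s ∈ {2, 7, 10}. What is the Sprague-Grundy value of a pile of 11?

1

Compute g(0), g(1), … for moves {2, 7, 10}:
g(0) = mex{} = 0
g(1) = mex{} = 0
g(2) = mex{0} = 1
g(3) = mex{0} = 1
g(4) = mex{1} = 0
g(5) = mex{1} = 0
g(6) = mex{0} = 1
g(7) = mex{0} = 1
g(8) = mex{0,1} = 2
g(9) = mex{1} = 0
g(10) = mex{0,1,2} = 3
g(11) = mex{0} = 1
So g(11) = 1.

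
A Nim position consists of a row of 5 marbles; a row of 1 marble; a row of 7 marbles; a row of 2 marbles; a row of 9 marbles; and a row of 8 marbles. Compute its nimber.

0

Nim-sum: 5 ^ 1 ^ 7 ^ 2 ^ 9 ^ 8 = 0.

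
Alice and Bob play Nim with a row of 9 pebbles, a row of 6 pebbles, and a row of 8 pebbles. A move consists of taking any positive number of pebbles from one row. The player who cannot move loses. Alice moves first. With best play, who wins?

Alice wins

Compute the nim-sum pairwise:
9 XOR 6 = 15
15 XOR 8 = 7
The nim-sum is 7 ≠ 0, so this is an N-position: the player to move can win; Alice has a winning move.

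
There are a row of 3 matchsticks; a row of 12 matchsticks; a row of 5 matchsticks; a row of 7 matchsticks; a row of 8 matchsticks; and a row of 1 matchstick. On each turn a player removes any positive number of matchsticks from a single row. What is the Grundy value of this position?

Nim-sum: 3 ^ 12 ^ 5 ^ 7 ^ 8 ^ 1 = 4.

4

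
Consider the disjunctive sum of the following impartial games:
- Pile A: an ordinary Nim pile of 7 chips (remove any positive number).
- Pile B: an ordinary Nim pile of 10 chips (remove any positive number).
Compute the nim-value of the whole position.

Pile A is a plain Nim pile of size 7, so its Grundy value is 7.
Pile B is a plain Nim pile of size 10, so its Grundy value is 10.
The value of a disjunctive sum is the nim-sum of the parts.
Combined value = 7 XOR 10 = 13.

13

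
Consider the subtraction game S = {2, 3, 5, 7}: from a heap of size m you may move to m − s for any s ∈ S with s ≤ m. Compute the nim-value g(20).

1

Compute g(0), g(1), … for moves {2, 3, 5, 7}:
k:     0  1  2  3  4  5  6  7  8  9 10 11 12 13 14 15 16 17 18 19 20
g(k):  0  0  1  1  2  2  3  3  4  0  0  1  1  2  2  3  3  4  0  0  1
So g(20) = 1.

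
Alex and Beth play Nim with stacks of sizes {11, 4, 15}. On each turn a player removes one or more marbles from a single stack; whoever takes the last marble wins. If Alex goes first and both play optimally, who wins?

Beth wins

Compute the nim-sum pairwise:
11 ⊕ 4 = 15
15 ⊕ 15 = 0
The nim-sum is 0, so this is a P-position: the player to move is in a losing position under optimal play; Alex is about to move from it and so loses — Beth wins.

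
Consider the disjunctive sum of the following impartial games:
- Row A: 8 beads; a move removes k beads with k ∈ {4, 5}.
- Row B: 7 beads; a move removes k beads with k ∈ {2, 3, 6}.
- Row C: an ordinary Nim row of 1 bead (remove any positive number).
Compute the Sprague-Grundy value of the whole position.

Grundy values for row A (subtraction set {4, 5}):
k:     0  1  2  3  4  5  6  7  8
g(k):  0  0  0  0  1  1  1  1  2
So g(8) = 2.
Build the Grundy sequence for row B with g(k) = mex{g(k−s) : s ∈ {2, 3, 6}, s ≤ k}:
k:     0  1  2  3  4  5  6  7
g(k):  0  0  1  1  2  0  3  1
So g(7) = 1.
Row C is a plain Nim row of size 1, so its Grundy value is 1.
By the Sprague-Grundy theorem, the Grundy value of a sum of independent games is the XOR of the component values.
Combined value = 2 XOR 1 XOR 1 = 2.

2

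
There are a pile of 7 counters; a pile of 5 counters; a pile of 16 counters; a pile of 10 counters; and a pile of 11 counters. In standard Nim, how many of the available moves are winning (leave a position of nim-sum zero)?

1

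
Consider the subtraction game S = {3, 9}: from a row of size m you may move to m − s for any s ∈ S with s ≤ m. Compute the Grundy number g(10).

Build the Grundy sequence with g(k) = mex{g(k−s) : s ∈ {3, 9}, s ≤ k}:
g(0) = mex{} = 0
g(1) = mex{} = 0
g(2) = mex{} = 0
g(3) = mex{0} = 1
g(4) = mex{0} = 1
g(5) = mex{0} = 1
g(6) = mex{1} = 0
g(7) = mex{1} = 0
g(8) = mex{1} = 0
g(9) = mex{0} = 1
g(10) = mex{0} = 1
So g(10) = 1.

1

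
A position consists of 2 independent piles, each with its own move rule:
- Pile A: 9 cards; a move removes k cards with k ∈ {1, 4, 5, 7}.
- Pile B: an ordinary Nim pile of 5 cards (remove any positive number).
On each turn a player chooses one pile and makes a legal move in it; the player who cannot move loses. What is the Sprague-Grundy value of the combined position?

Grundy values for pile A (subtraction set {1, 4, 5, 7}):
g(0) = mex{} = 0
g(1) = mex{0} = 1
g(2) = mex{1} = 0
g(3) = mex{0} = 1
g(4) = mex{0,1} = 2
g(5) = mex{0,1,2} = 3
g(6) = mex{0,1,3} = 2
g(7) = mex{0,1,2} = 3
g(8) = mex{1,2,3} = 0
g(9) = mex{0,2,3} = 1
So g(9) = 1.
Pile B is a plain Nim pile of size 5, so its Grundy value is 5.
The value of a disjunctive sum is the nim-sum of the parts.
Combined value = 1 XOR 5 = 4.

4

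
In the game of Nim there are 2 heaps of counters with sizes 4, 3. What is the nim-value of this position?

In binary:
  100  (4)
  011  (3)
  ---
  111  (7)

7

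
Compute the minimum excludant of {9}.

0

0 is not in the set, so the mex is 0.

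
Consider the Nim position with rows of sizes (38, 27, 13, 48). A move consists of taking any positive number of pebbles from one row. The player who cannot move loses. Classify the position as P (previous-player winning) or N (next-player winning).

In binary:
  100110  (38)
  011011  (27)
  001101  (13)
  110000  (48)
  ------
  000000  (0)
The nim-sum is 0, so this is a P-position: the player to move is in a losing position under optimal play.

P-position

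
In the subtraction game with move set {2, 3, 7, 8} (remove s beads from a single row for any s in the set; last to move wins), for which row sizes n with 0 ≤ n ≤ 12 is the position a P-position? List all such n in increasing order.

0, 1, 5, 6, 10, 11

Build the Grundy sequence with g(k) = mex{g(k−s) : s ∈ {2, 3, 7, 8}, s ≤ k}:
g(0) = mex{} = 0
g(1) = mex{} = 0
g(2) = mex{0} = 1
g(3) = mex{0} = 1
g(4) = mex{0,1} = 2
g(5) = mex{1} = 0
g(6) = mex{1,2} = 0
g(7) = mex{0,2} = 1
g(8) = mex{0} = 1
g(9) = mex{0,1} = 2
g(10) = mex{1} = 0
g(11) = mex{1,2} = 0
g(12) = mex{0,2} = 1
The P-positions (g = 0) in 0..12 are 0, 1, 5, 6, 10, 11.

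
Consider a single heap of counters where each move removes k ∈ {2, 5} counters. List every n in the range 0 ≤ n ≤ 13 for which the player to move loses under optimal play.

0, 1, 4, 7, 8, 11

Build the Grundy sequence with g(k) = mex{g(k−s) : s ∈ {2, 5}, s ≤ k}:
k:     0  1  2  3  4  5  6  7  8  9 10 11 12 13
g(k):  0  0  1  1  0  2  1  0  0  1  1  0  2  1
The P-positions (g = 0) in 0..13 are 0, 1, 4, 7, 8, 11.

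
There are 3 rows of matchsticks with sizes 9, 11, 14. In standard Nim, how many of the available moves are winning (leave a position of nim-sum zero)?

3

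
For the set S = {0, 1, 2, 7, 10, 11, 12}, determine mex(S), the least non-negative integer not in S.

3

The values 0, 1, 2 are all present; 3 is the first non-negative integer missing from the set.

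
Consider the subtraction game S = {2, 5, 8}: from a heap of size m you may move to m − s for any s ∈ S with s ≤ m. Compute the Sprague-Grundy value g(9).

1

Build the Grundy sequence with g(k) = mex{g(k−s) : s ∈ {2, 5, 8}, s ≤ k}:
g(0) = mex{} = 0
g(1) = mex{} = 0
g(2) = mex{0} = 1
g(3) = mex{0} = 1
g(4) = mex{1} = 0
g(5) = mex{0,1} = 2
g(6) = mex{0} = 1
g(7) = mex{1,2} = 0
g(8) = mex{0,1} = 2
g(9) = mex{0} = 1
So g(9) = 1.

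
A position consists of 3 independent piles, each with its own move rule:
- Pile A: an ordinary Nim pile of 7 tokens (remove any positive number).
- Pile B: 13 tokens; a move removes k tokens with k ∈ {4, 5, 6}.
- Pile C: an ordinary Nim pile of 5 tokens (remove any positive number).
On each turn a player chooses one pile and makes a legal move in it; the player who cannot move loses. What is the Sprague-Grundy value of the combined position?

Pile A is a plain Nim pile of size 7, so its Grundy value is 7.
Build the Grundy sequence for pile B with g(k) = mex{g(k−s) : s ∈ {4, 5, 6}, s ≤ k}:
k:     0  1  2  3  4  5  6  7  8  9 10 11 12 13
g(k):  0  0  0  0  1  1  1  1  2  2  0  0  0  0
So g(13) = 0.
Pile C is a plain Nim pile of size 5, so its Grundy value is 5.
The value of a disjunctive sum is the nim-sum of the parts.
Combined value = 7 ⊕ 0 ⊕ 5 = 2.

2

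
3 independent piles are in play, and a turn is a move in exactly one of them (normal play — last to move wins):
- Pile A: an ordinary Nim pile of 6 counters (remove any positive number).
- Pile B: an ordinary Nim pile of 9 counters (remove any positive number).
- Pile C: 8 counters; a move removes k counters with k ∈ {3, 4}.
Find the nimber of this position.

15

Pile A is a plain Nim pile of size 6, so its Grundy value is 6.
Pile B is a plain Nim pile of size 9, so its Grundy value is 9.
Grundy values for pile C (subtraction set {3, 4}):
k:     0  1  2  3  4  5  6  7  8
g(k):  0  0  0  1  1  1  2  0  0
So g(8) = 0.
The value of a disjunctive sum is the nim-sum of the parts.
Combined value = 6 XOR 9 XOR 0 = 15.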